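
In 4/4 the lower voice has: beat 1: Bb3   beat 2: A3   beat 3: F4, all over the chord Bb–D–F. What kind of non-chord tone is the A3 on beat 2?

Escape tone.

The harmony at that moment is Bb major triad (Bb, D, F); A3 is not a chord tone.
It is approached by step down from Bb3 and left by leap up to F4.
Step in, leap out, on a weak beat — an escape tone.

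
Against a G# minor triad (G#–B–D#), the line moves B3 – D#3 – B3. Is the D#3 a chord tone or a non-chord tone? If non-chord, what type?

G# minor triad contains G#, B, D#; D# is the fifth, so it is a chord tone.

Chord tone (the fifth of G# minor triad).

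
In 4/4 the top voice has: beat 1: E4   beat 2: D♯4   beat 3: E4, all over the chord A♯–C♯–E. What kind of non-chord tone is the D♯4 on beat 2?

The harmony at that moment is A♯ diminished triad (A♯, C♯, E); D♯4 is not a chord tone.
It is approached by step down from E4 and left by step up to E4.
Step away and step back to the same note — a neighbor tone (lower neighbor).

Lower neighbor tone.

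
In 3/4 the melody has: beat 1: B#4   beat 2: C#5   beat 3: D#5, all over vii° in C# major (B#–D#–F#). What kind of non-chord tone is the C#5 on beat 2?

Passing tone.

The harmony at that moment is B# diminished triad (B#, D#, F#); C#5 is not a chord tone.
It is approached by step up from B#4 and left by step up to D#5.
Step in, step out in the same direction — a passing tone.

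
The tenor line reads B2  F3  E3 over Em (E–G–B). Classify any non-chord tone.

F3 is an appoggiatura.

The harmony at that moment is E minor triad (E, G, B); F3 is not a chord tone.
It is approached by leap up from B2 and left by step down to E3.
Leap in, step out — an appoggiatura.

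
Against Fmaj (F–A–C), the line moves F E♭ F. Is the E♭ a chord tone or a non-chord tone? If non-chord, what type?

Non-chord tone — a neighbor tone.

The harmony at that moment is F major triad (F, A, C); E♭ is not a chord tone.
It is approached by step down from F and left by step up to F.
Step away and step back to the same note — a neighbor tone (lower neighbor).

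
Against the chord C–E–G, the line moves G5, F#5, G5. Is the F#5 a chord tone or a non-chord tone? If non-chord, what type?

Non-chord tone — a neighbor tone.

The harmony at that moment is C major triad (C, E, G); F#5 is not a chord tone.
It is approached by step down from G5 and left by step up to G5.
Step away and step back to the same note — a neighbor tone (lower neighbor).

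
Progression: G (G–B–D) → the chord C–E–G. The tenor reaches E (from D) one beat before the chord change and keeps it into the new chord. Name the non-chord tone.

The harmony at that moment is G major triad (G, B, D); E is not a chord tone.
It is approached by step up from D and then sustained as the same pitch into the next harmony.
Arriving early and becoming a chord tone when the harmony changes — an anticipation.

E is an anticipation.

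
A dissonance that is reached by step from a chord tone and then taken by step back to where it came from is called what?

Approach: by step. Departure: by step in the opposite direction, back to the starting pitch.
Stepwise on both sides but reversing to return to the same chord tone — a neighbor tone. (Had it continued onward in the same direction it would be a passing tone instead.)

Neighbor tone.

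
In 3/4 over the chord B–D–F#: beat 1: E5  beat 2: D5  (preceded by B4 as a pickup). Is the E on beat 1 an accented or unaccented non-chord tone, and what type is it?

Accented appoggiatura.

The harmony at that moment is B minor triad (B, D, F#); E5 is not a chord tone.
It is approached by leap up from B4 and left by step down to D5.
Leap in, step out — an appoggiatura.
It falls on the downbeat, so it is accented.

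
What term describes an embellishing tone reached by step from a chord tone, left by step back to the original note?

Approach: by step. Departure: by step in the opposite direction, back to the starting pitch.
Stepwise on both sides but reversing to return to the same chord tone — a neighbor tone. (Had it continued onward in the same direction it would be a passing tone instead.)

Neighbor tone.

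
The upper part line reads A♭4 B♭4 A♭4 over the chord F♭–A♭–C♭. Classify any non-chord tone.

The harmony at that moment is F♭ major triad (F♭, A♭, C♭); B♭4 is not a chord tone.
It is approached by step up from A♭4 and left by step down to A♭4.
Step away and step back to the same note — a neighbor tone (upper neighbor).

B♭4 is a neighbor tone.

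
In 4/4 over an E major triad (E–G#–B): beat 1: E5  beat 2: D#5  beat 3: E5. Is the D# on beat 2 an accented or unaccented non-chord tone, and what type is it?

The harmony at that moment is E major triad (E, G#, B); D#5 is not a chord tone.
It is approached by step down from E5 and left by step up to E5.
Step away and step back to the same note — a neighbor tone (lower neighbor).
It falls on a weak beat, so it is unaccented.

Unaccented neighbor tone.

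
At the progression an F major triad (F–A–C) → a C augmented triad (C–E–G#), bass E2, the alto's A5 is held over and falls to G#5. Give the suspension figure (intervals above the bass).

At the second chord the bass is E2. The suspended A5 lies a fourth above the bass; after resolving down by step to G#5, the interval above the bass becomes a third.
Suspension figures are named by those two intervals: 4–3.

4–3 suspension.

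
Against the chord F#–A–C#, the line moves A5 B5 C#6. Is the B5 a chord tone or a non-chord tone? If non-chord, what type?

Non-chord tone — a passing tone.

The harmony at that moment is F# minor triad (F#, A, C#); B5 is not a chord tone.
It is approached by step up from A5 and left by step up to C#6.
Step in, step out in the same direction — a passing tone.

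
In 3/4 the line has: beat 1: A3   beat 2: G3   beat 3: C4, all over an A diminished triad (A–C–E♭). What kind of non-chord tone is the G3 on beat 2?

Escape tone.

The harmony at that moment is A diminished triad (A, C, E♭); G3 is not a chord tone.
It is approached by step down from A3 and left by leap up to C4.
Step in, leap out, on a weak beat — an escape tone.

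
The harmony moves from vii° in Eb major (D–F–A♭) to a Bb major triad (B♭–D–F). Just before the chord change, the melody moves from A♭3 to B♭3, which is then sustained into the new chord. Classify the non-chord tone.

The harmony at that moment is D diminished triad (D, F, A♭); B♭3 is not a chord tone.
It is approached by step up from A♭3 and then sustained as the same pitch into the next harmony.
Arriving early and becoming a chord tone when the harmony changes — an anticipation.

B♭3 is an anticipation.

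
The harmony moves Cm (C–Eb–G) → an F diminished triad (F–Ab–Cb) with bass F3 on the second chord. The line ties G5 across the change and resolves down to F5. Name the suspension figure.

9–8 suspension.

At the second chord the bass is F3. The suspended G5 lies a ninth above the bass; after resolving down by step to F5, the interval above the bass becomes an octave.
Suspension figures are named by those two intervals: 9–8.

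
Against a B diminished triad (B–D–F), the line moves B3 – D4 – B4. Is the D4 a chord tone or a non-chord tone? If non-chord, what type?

Chord tone (the third of B diminished triad).

B diminished triad contains B, D, F; D is the third, so it is a chord tone.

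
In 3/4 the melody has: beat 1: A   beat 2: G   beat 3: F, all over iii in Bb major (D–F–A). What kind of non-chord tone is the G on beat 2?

Passing tone.

The harmony at that moment is D minor triad (D, F, A); G is not a chord tone.
It is approached by step down from A and left by step down to F.
Step in, step out in the same direction — a passing tone.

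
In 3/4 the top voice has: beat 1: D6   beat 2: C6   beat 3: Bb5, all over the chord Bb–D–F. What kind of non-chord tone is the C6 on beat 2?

The harmony at that moment is Bb major triad (Bb, D, F); C6 is not a chord tone.
It is approached by step down from D6 and left by step down to Bb5.
Step in, step out in the same direction — a passing tone.

Passing tone.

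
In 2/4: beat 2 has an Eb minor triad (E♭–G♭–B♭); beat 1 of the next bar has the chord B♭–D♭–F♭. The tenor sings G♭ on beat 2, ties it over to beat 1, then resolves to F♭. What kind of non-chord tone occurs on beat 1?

Suspension.

The harmony at that moment is B♭ diminished triad (B♭, D♭, F♭); G♭ is not a chord tone.
It is held over (the same pitch as the preceding G♭) and left by step down to F♭.
Held over from the previous chord and resolving down by step — a suspension.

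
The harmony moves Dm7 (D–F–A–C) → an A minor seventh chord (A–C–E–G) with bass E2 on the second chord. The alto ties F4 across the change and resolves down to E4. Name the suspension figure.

9–8 suspension.

At the second chord the bass is E2. The suspended F4 lies a ninth above the bass; after resolving down by step to E4, the interval above the bass becomes an octave.
Suspension figures are named by those two intervals: 9–8.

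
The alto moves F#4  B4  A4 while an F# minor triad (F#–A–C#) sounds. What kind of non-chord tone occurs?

The harmony at that moment is F# minor triad (F#, A, C#); B4 is not a chord tone.
It is approached by leap up from F#4 and left by step down to A4.
Leap in, step out — an appoggiatura.

B4 is an appoggiatura.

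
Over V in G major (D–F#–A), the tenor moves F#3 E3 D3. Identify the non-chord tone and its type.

E3 is a passing tone.

The harmony at that moment is D major triad (D, F#, A); E3 is not a chord tone.
It is approached by step down from F#3 and left by step down to D3.
Step in, step out in the same direction — a passing tone.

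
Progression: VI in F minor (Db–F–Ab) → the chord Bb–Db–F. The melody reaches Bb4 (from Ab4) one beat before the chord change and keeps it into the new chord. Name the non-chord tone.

Bb4 is an anticipation.

The harmony at that moment is Db major triad (Db, F, Ab); Bb4 is not a chord tone.
It is approached by step up from Ab4 and then sustained as the same pitch into the next harmony.
Arriving early and becoming a chord tone when the harmony changes — an anticipation.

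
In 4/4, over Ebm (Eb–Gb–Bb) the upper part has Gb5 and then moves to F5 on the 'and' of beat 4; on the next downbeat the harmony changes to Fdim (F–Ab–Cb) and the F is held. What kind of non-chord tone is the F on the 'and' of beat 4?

The harmony at that moment is Eb minor triad (Eb, Gb, Bb); F5 is not a chord tone.
It is approached by step down from Gb5 and then sustained as the same pitch into the next harmony.
Arriving early and becoming a chord tone when the harmony changes — an anticipation.

Anticipation.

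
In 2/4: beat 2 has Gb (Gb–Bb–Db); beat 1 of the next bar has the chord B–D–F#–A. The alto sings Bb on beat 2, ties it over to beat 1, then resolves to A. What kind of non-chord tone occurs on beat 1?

The harmony at that moment is B minor seventh chord (B, D, F#, A); Bb is not a chord tone.
It is held over (the same pitch as the preceding Bb) and left by step down to A.
Held over from the previous chord and resolving down by step — a suspension.

Suspension.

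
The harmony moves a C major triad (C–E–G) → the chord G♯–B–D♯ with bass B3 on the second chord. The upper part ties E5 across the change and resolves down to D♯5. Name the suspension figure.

At the second chord the bass is B3. The suspended E5 lies a fourth above the bass; after resolving down by step to D♯5, the interval above the bass becomes a third.
Suspension figures are named by those two intervals: 4–3.

4–3 suspension.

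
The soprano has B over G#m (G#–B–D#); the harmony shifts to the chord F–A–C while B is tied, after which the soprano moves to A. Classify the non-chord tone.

B is a suspension.

The harmony at that moment is F major triad (F, A, C); B is not a chord tone.
It is held over (the same pitch as the preceding B) and left by step down to A.
Held over from the previous chord and resolving down by step — a suspension.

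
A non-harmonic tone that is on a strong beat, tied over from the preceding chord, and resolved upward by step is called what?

Approach: by preparation — the pitch is first a chord tone, then held (tied or repeated) while the harmony changes under it. Departure: up by step. Metric position: strong.
A prepared dissonance that resolves upward by step — a retardation. (The same figure resolving downward would be a suspension.)

Retardation.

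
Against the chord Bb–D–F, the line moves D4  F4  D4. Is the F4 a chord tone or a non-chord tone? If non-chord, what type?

Chord tone (the fifth of Bb major triad).

Bb major triad contains Bb, D, F; F is the fifth, so it is a chord tone.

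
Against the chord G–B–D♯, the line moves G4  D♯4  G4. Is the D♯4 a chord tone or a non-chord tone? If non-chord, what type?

G augmented triad contains G, B, D♯; D♯ is the fifth, so it is a chord tone.

Chord tone (the fifth of G augmented triad).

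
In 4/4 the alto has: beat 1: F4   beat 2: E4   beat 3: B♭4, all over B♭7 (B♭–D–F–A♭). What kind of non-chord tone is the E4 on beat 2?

Escape tone.

The harmony at that moment is B♭ dominant seventh chord (B♭, D, F, A♭); E4 is not a chord tone.
It is approached by step down from F4 and left by leap up to B♭4.
Step in, leap out, on a weak beat — an escape tone.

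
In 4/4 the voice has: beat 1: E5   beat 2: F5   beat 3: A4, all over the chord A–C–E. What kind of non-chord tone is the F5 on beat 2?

Escape tone.

The harmony at that moment is A minor triad (A, C, E); F5 is not a chord tone.
It is approached by step up from E5 and left by leap down to A4.
Step in, leap out, on a weak beat — an escape tone.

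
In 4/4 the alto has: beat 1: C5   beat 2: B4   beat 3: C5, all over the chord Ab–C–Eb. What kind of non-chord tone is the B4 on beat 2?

Lower neighbor tone.

The harmony at that moment is Ab major triad (Ab, C, Eb); B4 is not a chord tone.
It is approached by step down from C5 and left by step up to C5.
Step away and step back to the same note — a neighbor tone (lower neighbor).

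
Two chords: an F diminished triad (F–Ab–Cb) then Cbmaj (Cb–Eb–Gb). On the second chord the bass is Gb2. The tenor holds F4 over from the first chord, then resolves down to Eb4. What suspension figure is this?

At the second chord the bass is Gb2. The suspended F4 lies a seventh above the bass; after resolving down by step to Eb4, the interval above the bass becomes a sixth.
Suspension figures are named by those two intervals: 7–6.

7–6 suspension.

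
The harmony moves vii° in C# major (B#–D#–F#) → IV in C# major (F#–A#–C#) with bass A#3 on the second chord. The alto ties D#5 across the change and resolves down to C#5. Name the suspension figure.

4–3 suspension.

At the second chord the bass is A#3. The suspended D#5 lies a fourth above the bass; after resolving down by step to C#5, the interval above the bass becomes a third.
Suspension figures are named by those two intervals: 4–3.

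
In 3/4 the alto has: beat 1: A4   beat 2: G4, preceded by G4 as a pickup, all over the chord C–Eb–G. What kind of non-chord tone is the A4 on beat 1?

Upper neighbor tone.

The harmony at that moment is C minor triad (C, Eb, G); A4 is not a chord tone.
It is approached by step up from G4 and left by step down to G4.
Step away and step back to the same note — a neighbor tone (upper neighbor).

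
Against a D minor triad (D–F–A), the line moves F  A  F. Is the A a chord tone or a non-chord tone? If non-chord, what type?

D minor triad contains D, F, A; A is the fifth, so it is a chord tone.

Chord tone (the fifth of D minor triad).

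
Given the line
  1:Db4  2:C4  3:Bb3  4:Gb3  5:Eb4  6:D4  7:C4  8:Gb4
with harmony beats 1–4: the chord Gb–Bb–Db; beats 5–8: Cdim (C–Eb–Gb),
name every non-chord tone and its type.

The harmony at that moment is Gb major triad (Gb, Bb, Db); C4 is not a chord tone.
It is approached by step down from Db4 and left by step down to Bb3.
Step in, step out in the same direction — a passing tone.
The harmony at that moment is C diminished triad (C, Eb, Gb); D4 is not a chord tone.
It is approached by step down from Eb4 and left by step down to C4.
Step in, step out in the same direction — a passing tone.

C4 (beat 2) — passing tone; D4 (beat 6) — passing tone.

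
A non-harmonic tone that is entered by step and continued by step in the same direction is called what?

Passing tone.

Approach: by step. Departure: by step, continuing in the same direction.
Stepwise on both sides with no change of direction means the note fills in the space between two different chord tones — a passing tone. (Had it turned back to its starting note it would be a neighbor tone instead.)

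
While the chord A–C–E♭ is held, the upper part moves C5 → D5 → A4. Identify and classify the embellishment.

The harmony at that moment is A diminished triad (A, C, E♭); D5 is not a chord tone.
It is approached by step up from C5 and left by leap down to A4.
Step in, leap out — an escape tone.

D5 is an escape tone.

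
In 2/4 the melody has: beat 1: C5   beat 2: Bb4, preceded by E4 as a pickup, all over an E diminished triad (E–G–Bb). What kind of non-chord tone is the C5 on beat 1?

Appoggiatura.

The harmony at that moment is E diminished triad (E, G, Bb); C5 is not a chord tone.
It is approached by leap up from E4 and left by step down to Bb4.
Leap in, step out, metrically accented — an appoggiatura.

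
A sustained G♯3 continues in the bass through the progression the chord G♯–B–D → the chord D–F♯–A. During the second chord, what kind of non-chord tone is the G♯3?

Pedal tone (pedal point).

The harmony at that moment is D major triad (D, F♯, A); G♯3 is not a chord tone.
It is held over (the same pitch as the preceding G♯3) and then sustained as the same pitch into the next harmony.
Sustained through a change of harmony — a pedal tone.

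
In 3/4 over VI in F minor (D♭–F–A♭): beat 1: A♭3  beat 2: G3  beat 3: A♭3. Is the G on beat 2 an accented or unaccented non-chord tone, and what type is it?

The harmony at that moment is D♭ major triad (D♭, F, A♭); G3 is not a chord tone.
It is approached by step down from A♭3 and left by step up to A♭3.
Step away and step back to the same note — a neighbor tone (lower neighbor).
It falls on a weak beat, so it is unaccented.

Unaccented neighbor tone.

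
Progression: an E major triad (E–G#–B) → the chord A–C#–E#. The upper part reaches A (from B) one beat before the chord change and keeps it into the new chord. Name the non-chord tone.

A is an anticipation.

The harmony at that moment is E major triad (E, G#, B); A is not a chord tone.
It is approached by step down from B and then sustained as the same pitch into the next harmony.
Arriving early and becoming a chord tone when the harmony changes — an anticipation.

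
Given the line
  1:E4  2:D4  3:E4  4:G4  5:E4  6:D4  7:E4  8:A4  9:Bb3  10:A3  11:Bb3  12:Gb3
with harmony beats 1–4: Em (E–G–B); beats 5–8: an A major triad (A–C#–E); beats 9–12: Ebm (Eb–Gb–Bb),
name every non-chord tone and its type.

D4 (beat 2) — neighbor tone; D4 (beat 6) — neighbor tone; A3 (beat 10) — neighbor tone.

The harmony at that moment is E minor triad (E, G, B); D4 is not a chord tone.
It is approached by step down from E4 and left by step up to E4.
Step away and step back to the same note — a neighbor tone (lower neighbor).
The harmony at that moment is A major triad (A, C#, E); D4 is not a chord tone.
It is approached by step down from E4 and left by step up to E4.
Step away and step back to the same note — a neighbor tone (lower neighbor).
The harmony at that moment is Eb minor triad (Eb, Gb, Bb); A3 is not a chord tone.
It is approached by step down from Bb3 and left by step up to Bb3.
Step away and step back to the same note — a neighbor tone (lower neighbor).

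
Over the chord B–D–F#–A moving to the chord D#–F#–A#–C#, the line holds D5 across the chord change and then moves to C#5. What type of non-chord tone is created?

D5 is a suspension.

The harmony at that moment is D# minor seventh chord (D#, F#, A#, C#); D5 is not a chord tone.
It is held over (the same pitch as the preceding D5) and left by step down to C#5.
Held over from the previous chord and resolving down by step — a suspension.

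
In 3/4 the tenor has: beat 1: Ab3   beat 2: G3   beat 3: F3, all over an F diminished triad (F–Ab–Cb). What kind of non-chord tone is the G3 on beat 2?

Passing tone.

The harmony at that moment is F diminished triad (F, Ab, Cb); G3 is not a chord tone.
It is approached by step down from Ab3 and left by step down to F3.
Step in, step out in the same direction — a passing tone.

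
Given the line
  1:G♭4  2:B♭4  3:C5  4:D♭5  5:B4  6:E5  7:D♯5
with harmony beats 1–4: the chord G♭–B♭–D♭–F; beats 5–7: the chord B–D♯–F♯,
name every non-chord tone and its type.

The harmony at that moment is G♭ major seventh chord (G♭, B♭, D♭, F); C5 is not a chord tone.
It is approached by step up from B♭4 and left by step up to D♭5.
Step in, step out in the same direction — a passing tone.
The harmony at that moment is B major triad (B, D♯, F♯); E5 is not a chord tone.
It is approached by leap up from B4 and left by step down to D♯5.
Leap in, step out — an appoggiatura.

C5 (beat 3) — passing tone; E5 (beat 6) — appoggiatura.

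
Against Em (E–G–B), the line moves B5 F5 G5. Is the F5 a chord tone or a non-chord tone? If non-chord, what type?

The harmony at that moment is E minor triad (E, G, B); F5 is not a chord tone.
It is approached by leap down from B5 and left by step up to G5.
Leap in, step out — an appoggiatura.

Non-chord tone — an appoggiatura.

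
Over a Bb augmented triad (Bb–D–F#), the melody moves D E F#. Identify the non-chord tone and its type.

The harmony at that moment is Bb augmented triad (Bb, D, F#); E is not a chord tone.
It is approached by step up from D and left by step up to F#.
Step in, step out in the same direction — a passing tone.

E is a passing tone.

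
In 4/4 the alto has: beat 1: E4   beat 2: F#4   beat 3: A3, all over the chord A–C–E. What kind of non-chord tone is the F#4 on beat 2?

Escape tone.

The harmony at that moment is A minor triad (A, C, E); F#4 is not a chord tone.
It is approached by step up from E4 and left by leap down to A3.
Step in, leap out, on a weak beat — an escape tone.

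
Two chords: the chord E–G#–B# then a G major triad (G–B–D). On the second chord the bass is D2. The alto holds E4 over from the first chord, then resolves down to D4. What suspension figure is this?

9–8 suspension.

At the second chord the bass is D2. The suspended E4 lies a ninth above the bass; after resolving down by step to D4, the interval above the bass becomes an octave.
Suspension figures are named by those two intervals: 9–8.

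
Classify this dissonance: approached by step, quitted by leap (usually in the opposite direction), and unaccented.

Escape tone.

Approach: by step. Departure: by leap. Metric position: weak.
Step in, leap out, from a weak position — an escape tone (échappée). (It is the mirror image of the appoggiatura, which leaps in and steps out on a strong beat.)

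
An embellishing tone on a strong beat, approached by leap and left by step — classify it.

Appoggiatura.

Approach: by leap. Departure: by step. Metric position: strong.
Leap in, step out, in a metrically strong position — an appoggiatura. (It is the mirror image of the escape tone, which steps in and leaps out from a weak position.)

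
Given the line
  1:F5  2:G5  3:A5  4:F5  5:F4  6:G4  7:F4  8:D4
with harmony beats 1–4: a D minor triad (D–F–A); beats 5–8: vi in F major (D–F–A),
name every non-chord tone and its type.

G5 (beat 2) — passing tone; G4 (beat 6) — neighbor tone.

The harmony at that moment is D minor triad (D, F, A); G5 is not a chord tone.
It is approached by step up from F5 and left by step up to A5.
Step in, step out in the same direction — a passing tone.
The harmony at that moment is D minor triad (D, F, A); G4 is not a chord tone.
It is approached by step up from F4 and left by step down to F4.
Step away and step back to the same note — a neighbor tone (upper neighbor).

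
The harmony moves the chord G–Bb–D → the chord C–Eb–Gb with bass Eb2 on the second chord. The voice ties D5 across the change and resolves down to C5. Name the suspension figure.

At the second chord the bass is Eb2. The suspended D5 lies a seventh above the bass; after resolving down by step to C5, the interval above the bass becomes a sixth.
Suspension figures are named by those two intervals: 7–6.

7–6 suspension.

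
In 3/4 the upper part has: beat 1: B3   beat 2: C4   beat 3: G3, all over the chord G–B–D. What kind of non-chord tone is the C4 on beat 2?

The harmony at that moment is G major triad (G, B, D); C4 is not a chord tone.
It is approached by step up from B3 and left by leap down to G3.
Step in, leap out, on a weak beat — an escape tone.

Escape tone.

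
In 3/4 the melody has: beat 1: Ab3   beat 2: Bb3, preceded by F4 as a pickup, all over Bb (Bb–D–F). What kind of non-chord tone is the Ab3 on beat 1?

Appoggiatura.

The harmony at that moment is Bb major triad (Bb, D, F); Ab3 is not a chord tone.
It is approached by leap down from F4 and left by step up to Bb3.
Leap in, step out, metrically accented — an appoggiatura.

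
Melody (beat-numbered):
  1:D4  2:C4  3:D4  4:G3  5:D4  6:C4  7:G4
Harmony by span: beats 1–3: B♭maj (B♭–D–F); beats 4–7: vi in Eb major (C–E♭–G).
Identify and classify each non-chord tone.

The harmony at that moment is B♭ major triad (B♭, D, F); C4 is not a chord tone.
It is approached by step down from D4 and left by step up to D4.
Step away and step back to the same note — a neighbor tone (lower neighbor).
The harmony at that moment is C minor triad (C, E♭, G); D4 is not a chord tone.
It is approached by leap up from G3 and left by step down to C4.
Leap in, step out — an appoggiatura.

C4 (beat 2) — neighbor tone; D4 (beat 5) — appoggiatura.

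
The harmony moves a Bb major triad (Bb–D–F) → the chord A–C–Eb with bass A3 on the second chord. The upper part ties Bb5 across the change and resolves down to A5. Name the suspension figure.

9–8 suspension.

At the second chord the bass is A3. The suspended Bb5 lies a ninth above the bass; after resolving down by step to A5, the interval above the bass becomes an octave.
Suspension figures are named by those two intervals: 9–8.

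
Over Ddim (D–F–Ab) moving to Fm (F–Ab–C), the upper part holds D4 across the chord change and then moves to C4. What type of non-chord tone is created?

The harmony at that moment is F minor triad (F, Ab, C); D4 is not a chord tone.
It is held over (the same pitch as the preceding D4) and left by step down to C4.
Held over from the previous chord and resolving down by step — a suspension.

D4 is a suspension.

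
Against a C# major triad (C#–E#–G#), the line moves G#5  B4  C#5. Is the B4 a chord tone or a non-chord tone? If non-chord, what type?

The harmony at that moment is C# major triad (C#, E#, G#); B4 is not a chord tone.
It is approached by leap down from G#5 and left by step up to C#5.
Leap in, step out — an appoggiatura.

Non-chord tone — an appoggiatura.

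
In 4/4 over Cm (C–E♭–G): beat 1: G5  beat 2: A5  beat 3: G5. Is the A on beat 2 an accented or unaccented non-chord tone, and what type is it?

The harmony at that moment is C minor triad (C, E♭, G); A5 is not a chord tone.
It is approached by step up from G5 and left by step down to G5.
Step away and step back to the same note — a neighbor tone (upper neighbor).
It falls on a weak beat, so it is unaccented.

Unaccented neighbor tone.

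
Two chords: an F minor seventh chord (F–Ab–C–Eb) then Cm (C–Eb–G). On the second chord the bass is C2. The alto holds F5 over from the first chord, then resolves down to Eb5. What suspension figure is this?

4–3 suspension.

At the second chord the bass is C2. The suspended F5 lies a fourth above the bass; after resolving down by step to Eb5, the interval above the bass becomes a third.
Suspension figures are named by those two intervals: 4–3.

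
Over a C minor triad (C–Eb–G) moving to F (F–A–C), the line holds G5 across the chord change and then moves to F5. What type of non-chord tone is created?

G5 is a suspension.

The harmony at that moment is F major triad (F, A, C); G5 is not a chord tone.
It is held over (the same pitch as the preceding G5) and left by step down to F5.
Held over from the previous chord and resolving down by step — a suspension.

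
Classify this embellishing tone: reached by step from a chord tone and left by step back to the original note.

Approach: by step. Departure: by step in the opposite direction, back to the starting pitch.
Stepwise on both sides but reversing to return to the same chord tone — a neighbor tone. (Had it continued onward in the same direction it would be a passing tone instead.)

Neighbor tone.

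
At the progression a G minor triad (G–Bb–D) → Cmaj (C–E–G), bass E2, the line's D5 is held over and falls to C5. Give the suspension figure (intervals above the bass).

7–6 suspension.

At the second chord the bass is E2. The suspended D5 lies a seventh above the bass; after resolving down by step to C5, the interval above the bass becomes a sixth.
Suspension figures are named by those two intervals: 7–6.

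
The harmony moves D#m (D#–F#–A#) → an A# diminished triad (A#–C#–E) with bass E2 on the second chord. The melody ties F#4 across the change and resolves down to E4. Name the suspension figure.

9–8 suspension.

At the second chord the bass is E2. The suspended F#4 lies a ninth above the bass; after resolving down by step to E4, the interval above the bass becomes an octave.
Suspension figures are named by those two intervals: 9–8.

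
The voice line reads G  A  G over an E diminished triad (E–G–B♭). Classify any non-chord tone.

A is a neighbor tone.

The harmony at that moment is E diminished triad (E, G, B♭); A is not a chord tone.
It is approached by step up from G and left by step down to G.
Step away and step back to the same note — a neighbor tone (upper neighbor).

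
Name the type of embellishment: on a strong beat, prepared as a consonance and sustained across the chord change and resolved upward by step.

Approach: by preparation — the pitch is first a chord tone, then held (tied or repeated) while the harmony changes under it. Departure: up by step. Metric position: strong.
A prepared dissonance that resolves upward by step — a retardation. (The same figure resolving downward would be a suspension.)

Retardation.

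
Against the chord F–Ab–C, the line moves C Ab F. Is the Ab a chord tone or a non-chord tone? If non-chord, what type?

Chord tone (the third of F minor triad).

F minor triad contains F, Ab, C; Ab is the third, so it is a chord tone.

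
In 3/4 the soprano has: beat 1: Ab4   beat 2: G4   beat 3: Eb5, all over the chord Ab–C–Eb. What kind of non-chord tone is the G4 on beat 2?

The harmony at that moment is Ab major triad (Ab, C, Eb); G4 is not a chord tone.
It is approached by step down from Ab4 and left by leap up to Eb5.
Step in, leap out, on a weak beat — an escape tone.

Escape tone.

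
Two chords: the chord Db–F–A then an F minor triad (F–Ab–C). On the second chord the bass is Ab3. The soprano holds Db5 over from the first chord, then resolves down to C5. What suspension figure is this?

At the second chord the bass is Ab3. The suspended Db5 lies a fourth above the bass; after resolving down by step to C5, the interval above the bass becomes a third.
Suspension figures are named by those two intervals: 4–3.

4–3 suspension.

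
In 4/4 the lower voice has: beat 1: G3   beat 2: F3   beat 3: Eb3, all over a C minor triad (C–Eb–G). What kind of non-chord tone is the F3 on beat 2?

The harmony at that moment is C minor triad (C, Eb, G); F3 is not a chord tone.
It is approached by step down from G3 and left by step down to Eb3.
Step in, step out in the same direction — a passing tone.

Passing tone.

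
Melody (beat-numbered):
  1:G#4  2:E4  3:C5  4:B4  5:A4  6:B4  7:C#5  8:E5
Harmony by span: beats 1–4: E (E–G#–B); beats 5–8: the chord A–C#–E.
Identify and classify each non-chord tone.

C5 (beat 3) — appoggiatura; B4 (beat 6) — passing tone.

The harmony at that moment is E major triad (E, G#, B); C5 is not a chord tone.
It is approached by leap up from E4 and left by step down to B4.
Leap in, step out — an appoggiatura.
The harmony at that moment is A major triad (A, C#, E); B4 is not a chord tone.
It is approached by step up from A4 and left by step up to C#5.
Step in, step out in the same direction — a passing tone.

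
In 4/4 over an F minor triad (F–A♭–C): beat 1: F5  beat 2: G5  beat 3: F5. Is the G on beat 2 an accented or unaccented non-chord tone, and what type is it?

Unaccented neighbor tone.

The harmony at that moment is F minor triad (F, A♭, C); G5 is not a chord tone.
It is approached by step up from F5 and left by step down to F5.
Step away and step back to the same note — a neighbor tone (upper neighbor).
It falls on a weak beat, so it is unaccented.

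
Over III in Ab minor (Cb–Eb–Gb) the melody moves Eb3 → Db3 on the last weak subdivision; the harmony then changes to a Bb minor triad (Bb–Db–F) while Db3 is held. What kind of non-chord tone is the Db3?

The harmony at that moment is Cb major triad (Cb, Eb, Gb); Db3 is not a chord tone.
It is approached by step down from Eb3 and then sustained as the same pitch into the next harmony.
Arriving early and becoming a chord tone when the harmony changes — an anticipation.

Db3 is an anticipation.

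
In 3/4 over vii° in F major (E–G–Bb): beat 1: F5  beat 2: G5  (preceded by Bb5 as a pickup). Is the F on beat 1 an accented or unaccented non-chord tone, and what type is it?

Accented appoggiatura.

The harmony at that moment is E diminished triad (E, G, Bb); F5 is not a chord tone.
It is approached by leap down from Bb5 and left by step up to G5.
Leap in, step out — an appoggiatura.
It falls on the downbeat, so it is accented.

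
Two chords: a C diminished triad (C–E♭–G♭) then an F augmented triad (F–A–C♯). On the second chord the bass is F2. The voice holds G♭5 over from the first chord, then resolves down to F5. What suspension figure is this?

At the second chord the bass is F2. The suspended G♭5 lies a ninth above the bass; after resolving down by step to F5, the interval above the bass becomes an octave.
Suspension figures are named by those two intervals: 9–8.

9–8 suspension.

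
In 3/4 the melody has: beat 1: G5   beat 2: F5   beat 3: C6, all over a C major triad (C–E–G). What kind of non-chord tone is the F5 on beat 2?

The harmony at that moment is C major triad (C, E, G); F5 is not a chord tone.
It is approached by step down from G5 and left by leap up to C6.
Step in, leap out, on a weak beat — an escape tone.

Escape tone.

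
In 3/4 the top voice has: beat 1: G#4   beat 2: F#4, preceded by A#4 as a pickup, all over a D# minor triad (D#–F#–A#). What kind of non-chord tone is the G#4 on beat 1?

Passing tone.

The harmony at that moment is D# minor triad (D#, F#, A#); G#4 is not a chord tone.
It is approached by step down from A#4 and left by step down to F#4.
Step in, step out in the same direction — a passing tone.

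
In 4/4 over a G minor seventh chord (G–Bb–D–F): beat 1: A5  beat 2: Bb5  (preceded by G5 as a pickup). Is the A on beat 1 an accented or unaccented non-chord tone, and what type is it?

Accented passing tone.

The harmony at that moment is G minor seventh chord (G, Bb, D, F); A5 is not a chord tone.
It is approached by step up from G5 and left by step up to Bb5.
Step in, step out in the same direction — a passing tone.
It falls on the downbeat, so it is accented.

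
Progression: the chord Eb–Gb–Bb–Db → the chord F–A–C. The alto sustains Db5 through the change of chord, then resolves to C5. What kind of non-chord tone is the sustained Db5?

The harmony at that moment is F major triad (F, A, C); Db5 is not a chord tone.
It is held over (the same pitch as the preceding Db5) and left by step down to C5.
Held over from the previous chord and resolving down by step — a suspension.

Db5 is a suspension.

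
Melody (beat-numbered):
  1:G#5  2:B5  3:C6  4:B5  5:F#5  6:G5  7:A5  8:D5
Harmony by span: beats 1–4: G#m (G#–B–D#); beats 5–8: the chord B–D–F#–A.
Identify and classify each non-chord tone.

The harmony at that moment is G# minor triad (G#, B, D#); C6 is not a chord tone.
It is approached by step up from B5 and left by step down to B5.
Step away and step back to the same note — a neighbor tone (upper neighbor).
The harmony at that moment is B minor seventh chord (B, D, F#, A); G5 is not a chord tone.
It is approached by step up from F#5 and left by step up to A5.
Step in, step out in the same direction — a passing tone.

C6 (beat 3) — neighbor tone; G5 (beat 6) — passing tone.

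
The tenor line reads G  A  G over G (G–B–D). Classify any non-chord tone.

A is a neighbor tone.

The harmony at that moment is G major triad (G, B, D); A is not a chord tone.
It is approached by step up from G and left by step down to G.
Step away and step back to the same note — a neighbor tone (upper neighbor).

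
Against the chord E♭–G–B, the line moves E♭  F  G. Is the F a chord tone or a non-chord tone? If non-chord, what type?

Non-chord tone — a passing tone.

The harmony at that moment is E♭ augmented triad (E♭, G, B); F is not a chord tone.
It is approached by step up from E♭ and left by step up to G.
Step in, step out in the same direction — a passing tone.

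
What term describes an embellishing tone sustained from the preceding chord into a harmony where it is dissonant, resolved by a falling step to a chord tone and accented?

Suspension.

Approach: by preparation — the pitch is first a chord tone, then held (tied or repeated) while the harmony changes under it. Departure: down by step. Metric position: strong.
A prepared dissonance that resolves downward by step — a suspension. (The same figure resolving upward would be a retardation.)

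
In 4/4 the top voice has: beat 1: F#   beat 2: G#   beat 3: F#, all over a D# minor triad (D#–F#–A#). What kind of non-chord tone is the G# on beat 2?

Upper neighbor tone.

The harmony at that moment is D# minor triad (D#, F#, A#); G# is not a chord tone.
It is approached by step up from F# and left by step down to F#.
Step away and step back to the same note — a neighbor tone (upper neighbor).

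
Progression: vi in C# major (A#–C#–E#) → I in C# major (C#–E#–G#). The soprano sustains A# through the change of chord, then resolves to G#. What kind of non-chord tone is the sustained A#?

A# is a suspension.

The harmony at that moment is C# major triad (C#, E#, G#); A# is not a chord tone.
It is held over (the same pitch as the preceding A#) and left by step down to G#.
Held over from the previous chord and resolving down by step — a suspension.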